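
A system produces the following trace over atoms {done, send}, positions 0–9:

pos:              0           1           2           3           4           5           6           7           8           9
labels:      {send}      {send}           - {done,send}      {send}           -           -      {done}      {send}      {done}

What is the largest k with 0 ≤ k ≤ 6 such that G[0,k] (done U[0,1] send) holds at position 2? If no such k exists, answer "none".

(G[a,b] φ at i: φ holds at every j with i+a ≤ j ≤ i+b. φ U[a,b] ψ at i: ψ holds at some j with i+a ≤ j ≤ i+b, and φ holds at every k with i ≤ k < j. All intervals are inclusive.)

(done U[0,1] send) must hold from j=2 onward; find where it first fails.
  j=2: fails → no k works.

none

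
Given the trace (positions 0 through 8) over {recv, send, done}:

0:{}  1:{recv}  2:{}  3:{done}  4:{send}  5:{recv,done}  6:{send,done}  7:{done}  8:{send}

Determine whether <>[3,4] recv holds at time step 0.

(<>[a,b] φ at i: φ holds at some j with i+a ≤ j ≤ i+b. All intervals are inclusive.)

Check recv at each j in [3,4]:
  j=3: false
  j=4: false
No position in the window satisfies it → formula fails.

False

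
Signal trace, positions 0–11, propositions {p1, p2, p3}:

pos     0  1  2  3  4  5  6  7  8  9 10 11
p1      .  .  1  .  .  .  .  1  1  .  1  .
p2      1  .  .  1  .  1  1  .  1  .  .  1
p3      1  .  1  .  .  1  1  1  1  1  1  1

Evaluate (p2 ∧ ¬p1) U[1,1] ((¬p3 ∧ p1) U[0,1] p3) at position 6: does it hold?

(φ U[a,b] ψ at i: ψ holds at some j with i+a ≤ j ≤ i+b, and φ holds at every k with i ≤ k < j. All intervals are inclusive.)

Holds

Need some j in [7,7] with ((¬p3 ∧ p1) U[0,1] p3), and (p2 ∧ ¬p1) at every k in [6,j-1].
  j=7: ((¬p3 ∧ p1) U[0,1] p3) holds; (p2 ∧ ¬p1) holds at every k in [6,6] → satisfied.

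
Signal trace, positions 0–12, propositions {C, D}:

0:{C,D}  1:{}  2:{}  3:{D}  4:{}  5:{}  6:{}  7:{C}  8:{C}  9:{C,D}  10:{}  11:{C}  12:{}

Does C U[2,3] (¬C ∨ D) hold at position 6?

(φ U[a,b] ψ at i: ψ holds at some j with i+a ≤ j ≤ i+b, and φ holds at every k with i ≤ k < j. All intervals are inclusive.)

False

Need some j in [8,9] with (¬C ∨ D), and C at every k in [6,j-1].
  j=8: (¬C ∨ D) false.
  j=9: (¬C ∨ D) holds, but C fails at k=6 → not this j.
No j in the window works → until fails.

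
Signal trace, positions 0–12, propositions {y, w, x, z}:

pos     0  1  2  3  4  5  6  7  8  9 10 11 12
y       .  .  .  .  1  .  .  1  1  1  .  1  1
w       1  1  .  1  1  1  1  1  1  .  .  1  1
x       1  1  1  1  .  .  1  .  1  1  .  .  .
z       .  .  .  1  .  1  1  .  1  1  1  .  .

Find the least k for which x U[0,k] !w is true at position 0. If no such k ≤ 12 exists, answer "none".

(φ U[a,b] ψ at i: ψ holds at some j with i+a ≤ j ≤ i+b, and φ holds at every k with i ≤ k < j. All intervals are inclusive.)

Need earliest j ≥ 0 with !w, and x at every k in [0,j-1].
  j=0: rhs fails.
  j=1: rhs fails.
  j=2: rhs holds; lhs holds on [0,1]. k = 2.

2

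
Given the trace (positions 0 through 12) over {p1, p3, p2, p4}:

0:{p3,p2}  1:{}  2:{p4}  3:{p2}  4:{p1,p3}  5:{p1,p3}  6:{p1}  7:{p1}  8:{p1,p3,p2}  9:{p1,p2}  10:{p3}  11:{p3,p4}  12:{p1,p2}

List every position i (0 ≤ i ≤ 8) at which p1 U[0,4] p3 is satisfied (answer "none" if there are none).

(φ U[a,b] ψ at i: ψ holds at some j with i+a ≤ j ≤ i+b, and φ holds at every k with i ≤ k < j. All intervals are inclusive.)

Evaluate at each i in [0,8]:
  i=0: ✓ (rhs at j=0)
  i=1: ✗ (lhs fails at k=1 before rhs at j=4)
  i=2: ✗ (lhs fails at k=2 before rhs at j=4)
  i=3: ✗ (lhs fails at k=3 before rhs at j=4)
  i=4: ✓ (rhs at j=4)
  i=5: ✓ (rhs at j=5)
  i=6: ✓ (rhs at j=8; lhs holds on [6,7])
  i=7: ✓ (rhs at j=8; lhs holds on [7,7])
  i=8: ✓ (rhs at j=8)

0, 4, 5, 6, 7, 8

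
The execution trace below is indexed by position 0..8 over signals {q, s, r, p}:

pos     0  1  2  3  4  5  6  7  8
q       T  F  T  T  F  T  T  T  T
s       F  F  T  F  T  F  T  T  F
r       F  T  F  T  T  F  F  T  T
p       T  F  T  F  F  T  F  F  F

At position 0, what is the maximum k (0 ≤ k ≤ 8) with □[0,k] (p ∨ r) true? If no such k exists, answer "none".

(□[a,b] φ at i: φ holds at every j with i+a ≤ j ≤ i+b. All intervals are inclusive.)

(p ∨ r) must hold from j=0 onward; find where it first fails.
  j=0: holds
  j=1: holds
  j=2: holds
  j=3: holds
  j=4: holds
  j=5: holds
  j=6: fails
Holds on [0,5], so largest k = 5.

5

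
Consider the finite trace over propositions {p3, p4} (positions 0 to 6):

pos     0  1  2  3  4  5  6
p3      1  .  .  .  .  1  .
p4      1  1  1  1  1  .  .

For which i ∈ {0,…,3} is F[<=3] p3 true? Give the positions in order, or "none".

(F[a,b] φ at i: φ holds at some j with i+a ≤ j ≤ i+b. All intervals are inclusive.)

0, 2, 3

Evaluate at each i in [0,3]:
  i=0: ✓ (witness j=0)
  i=1: ✗ (none in [1,4])
  i=2: ✓ (witness j=5)
  i=3: ✓ (witness j=5)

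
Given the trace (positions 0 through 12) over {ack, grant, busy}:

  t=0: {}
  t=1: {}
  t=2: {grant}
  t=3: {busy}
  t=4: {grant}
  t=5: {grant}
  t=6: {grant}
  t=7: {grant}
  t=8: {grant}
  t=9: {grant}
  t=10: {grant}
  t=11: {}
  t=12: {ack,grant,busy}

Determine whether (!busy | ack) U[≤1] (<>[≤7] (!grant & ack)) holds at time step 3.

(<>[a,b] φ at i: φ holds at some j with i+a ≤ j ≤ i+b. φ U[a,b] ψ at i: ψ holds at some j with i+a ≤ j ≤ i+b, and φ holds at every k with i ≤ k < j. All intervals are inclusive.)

Need some j in [3,4] with <>[≤7] (!grant & ack), and (!busy | ack) at every k in [3,j-1].
  j=3: <>[≤7] (!grant & ack) — fails (none in [3,10]).
  j=4: <>[≤7] (!grant & ack) — fails (none in [4,11]).
No j in the window works → until fails.

Does not hold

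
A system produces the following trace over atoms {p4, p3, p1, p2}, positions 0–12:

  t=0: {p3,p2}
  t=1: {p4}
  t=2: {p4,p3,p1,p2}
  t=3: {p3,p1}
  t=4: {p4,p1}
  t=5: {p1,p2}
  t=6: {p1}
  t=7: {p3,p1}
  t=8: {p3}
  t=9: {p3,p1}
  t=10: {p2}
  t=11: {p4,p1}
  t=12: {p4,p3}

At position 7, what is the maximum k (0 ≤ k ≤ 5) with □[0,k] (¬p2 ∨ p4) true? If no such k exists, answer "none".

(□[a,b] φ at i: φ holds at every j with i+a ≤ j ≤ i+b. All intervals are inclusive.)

(¬p2 ∨ p4) must hold from j=7 onward; find where it first fails.
  j=7: holds
  j=8: holds
  j=9: holds
  j=10: fails
Holds on [7,9], so largest k = 2.

2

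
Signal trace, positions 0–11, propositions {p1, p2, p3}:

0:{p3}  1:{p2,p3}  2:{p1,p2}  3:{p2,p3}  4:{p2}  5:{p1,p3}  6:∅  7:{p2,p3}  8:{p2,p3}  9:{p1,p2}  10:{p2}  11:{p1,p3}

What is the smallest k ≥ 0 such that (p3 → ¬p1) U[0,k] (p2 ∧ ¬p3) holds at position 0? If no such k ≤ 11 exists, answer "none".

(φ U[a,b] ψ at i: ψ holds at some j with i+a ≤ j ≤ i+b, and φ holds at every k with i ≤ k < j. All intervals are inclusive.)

Need earliest j ≥ 0 with (p2 ∧ ¬p3), and (p3 → ¬p1) at every k in [0,j-1].
  j=0: rhs fails.
  j=1: rhs fails.
  j=2: rhs holds; lhs holds on [0,1]. k = 2.

2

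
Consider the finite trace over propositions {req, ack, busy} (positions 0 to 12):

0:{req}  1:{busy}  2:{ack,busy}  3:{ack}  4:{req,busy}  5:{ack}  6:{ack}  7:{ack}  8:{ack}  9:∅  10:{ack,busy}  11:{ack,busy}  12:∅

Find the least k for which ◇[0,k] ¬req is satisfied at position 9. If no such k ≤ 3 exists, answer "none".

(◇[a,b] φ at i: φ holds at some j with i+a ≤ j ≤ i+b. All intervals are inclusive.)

0

Scan j = 9,10,… for ¬req:
  j=9: holds
First hit at j=9, so smallest k = 9-9 = 0.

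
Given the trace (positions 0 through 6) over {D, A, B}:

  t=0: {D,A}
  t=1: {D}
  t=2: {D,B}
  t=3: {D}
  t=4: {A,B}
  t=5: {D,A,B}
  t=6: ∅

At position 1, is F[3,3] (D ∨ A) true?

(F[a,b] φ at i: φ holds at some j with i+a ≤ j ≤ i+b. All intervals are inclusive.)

Check (D ∨ A) at each j in [4,4]:
  j=4: true
Found at j=4 → formula holds.

True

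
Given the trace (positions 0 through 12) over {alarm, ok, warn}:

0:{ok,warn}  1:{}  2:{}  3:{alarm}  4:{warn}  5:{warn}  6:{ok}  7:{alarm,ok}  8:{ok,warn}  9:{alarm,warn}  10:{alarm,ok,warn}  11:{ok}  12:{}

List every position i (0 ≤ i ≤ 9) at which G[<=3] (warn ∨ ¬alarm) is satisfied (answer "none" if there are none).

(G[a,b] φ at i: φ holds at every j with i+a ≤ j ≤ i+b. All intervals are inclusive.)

8, 9

Evaluate at each i in [0,9]:
  i=0: ✗ (fails at j=3)
  i=1: ✗ (fails at j=3)
  i=2: ✗ (fails at j=3)
  i=3: ✗ (fails at j=3)
  i=4: ✗ (fails at j=7)
  i=5: ✗ (fails at j=7)
  i=6: ✗ (fails at j=7)
  i=7: ✗ (fails at j=7)
  i=8: ✓ (all of [8,11])
  i=9: ✓ (all of [9,12])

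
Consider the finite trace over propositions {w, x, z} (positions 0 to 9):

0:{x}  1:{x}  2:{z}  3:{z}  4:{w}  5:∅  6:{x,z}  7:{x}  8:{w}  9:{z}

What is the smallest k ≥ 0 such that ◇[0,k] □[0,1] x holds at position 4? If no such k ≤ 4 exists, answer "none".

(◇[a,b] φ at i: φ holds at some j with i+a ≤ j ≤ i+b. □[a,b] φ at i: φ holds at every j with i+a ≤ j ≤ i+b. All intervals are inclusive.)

Scan j = 4,5,… for □[0,1] x:
  j=4: fails
  j=5: fails
  j=6: holds
First hit at j=6, so smallest k = 6-4 = 2.

2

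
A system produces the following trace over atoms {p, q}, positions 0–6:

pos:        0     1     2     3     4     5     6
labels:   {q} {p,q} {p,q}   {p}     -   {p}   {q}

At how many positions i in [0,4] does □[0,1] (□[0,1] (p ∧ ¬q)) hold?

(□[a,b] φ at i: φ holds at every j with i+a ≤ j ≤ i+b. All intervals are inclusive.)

Evaluate at each i in [0,4]:
  i=0: ✗ (fails at j=0)
  i=1: ✗ (fails at j=1)
  i=2: ✗ (fails at j=2)
  i=3: ✗ (fails at j=3)
  i=4: ✗ (fails at j=4)
Positions where it holds: {} → 0.

0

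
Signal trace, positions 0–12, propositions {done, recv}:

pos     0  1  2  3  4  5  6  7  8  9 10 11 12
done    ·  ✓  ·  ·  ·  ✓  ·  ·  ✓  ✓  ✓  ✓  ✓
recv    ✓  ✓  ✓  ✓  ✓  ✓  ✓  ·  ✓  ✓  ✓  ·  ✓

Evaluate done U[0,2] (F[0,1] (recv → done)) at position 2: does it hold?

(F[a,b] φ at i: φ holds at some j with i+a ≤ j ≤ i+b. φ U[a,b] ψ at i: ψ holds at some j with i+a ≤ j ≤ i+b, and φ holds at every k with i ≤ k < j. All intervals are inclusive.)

False

Need some j in [2,4] with F[0,1] (recv → done), and done at every k in [2,j-1].
  j=2: F[0,1] (recv → done) — fails (none in [2,3]).
  j=3: F[0,1] (recv → done) — fails (none in [3,4]).
  j=4: F[0,1] (recv → done) holds, but done fails at k=2 → not this j.
No j in the window works → until fails.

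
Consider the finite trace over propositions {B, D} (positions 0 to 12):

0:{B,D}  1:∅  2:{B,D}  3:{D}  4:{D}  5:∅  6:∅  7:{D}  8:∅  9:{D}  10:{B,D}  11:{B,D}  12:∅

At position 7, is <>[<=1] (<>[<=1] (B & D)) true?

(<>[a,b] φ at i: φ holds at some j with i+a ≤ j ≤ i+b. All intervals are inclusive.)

Check <>[<=1] (B & D) at each j in [7,8]:
  j=7: fails (none in [7,8])
  j=8: fails (none in [8,9])
No position in the window satisfies it → formula fails.

No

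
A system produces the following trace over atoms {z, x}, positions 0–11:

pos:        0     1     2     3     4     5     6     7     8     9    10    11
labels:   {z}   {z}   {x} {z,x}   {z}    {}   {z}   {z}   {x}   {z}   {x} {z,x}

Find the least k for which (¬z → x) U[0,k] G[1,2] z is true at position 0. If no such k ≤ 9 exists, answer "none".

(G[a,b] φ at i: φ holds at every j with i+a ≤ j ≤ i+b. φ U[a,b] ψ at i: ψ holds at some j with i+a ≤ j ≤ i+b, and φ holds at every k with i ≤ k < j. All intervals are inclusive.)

Need earliest j ≥ 0 with G[1,2] z, and (¬z → x) at every k in [0,j-1].
  j=0: rhs fails.
  j=1: rhs fails.
  j=2: rhs holds; lhs holds on [0,1]. k = 2.

2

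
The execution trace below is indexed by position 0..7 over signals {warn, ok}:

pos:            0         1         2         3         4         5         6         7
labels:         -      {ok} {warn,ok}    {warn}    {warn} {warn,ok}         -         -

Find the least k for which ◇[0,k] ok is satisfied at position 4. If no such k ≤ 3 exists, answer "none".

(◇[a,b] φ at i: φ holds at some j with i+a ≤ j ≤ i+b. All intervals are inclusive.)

1

Scan j = 4,5,… for ok:
  j=4: fails
  j=5: holds
First hit at j=5, so smallest k = 5-4 = 1.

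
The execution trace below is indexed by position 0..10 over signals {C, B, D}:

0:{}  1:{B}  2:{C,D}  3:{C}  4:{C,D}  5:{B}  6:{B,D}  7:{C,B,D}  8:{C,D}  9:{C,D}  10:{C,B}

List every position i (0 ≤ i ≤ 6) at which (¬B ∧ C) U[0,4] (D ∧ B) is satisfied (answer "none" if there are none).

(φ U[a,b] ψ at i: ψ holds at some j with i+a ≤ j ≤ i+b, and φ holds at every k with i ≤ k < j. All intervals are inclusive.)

Evaluate at each i in [0,6]:
  i=0: ✗ (no rhs in [0,4])
  i=1: ✗ (no rhs in [1,5])
  i=2: ✗ (lhs fails at k=5 before rhs at j=6)
  i=3: ✗ (lhs fails at k=5 before rhs at j=6)
  i=4: ✗ (lhs fails at k=5 before rhs at j=6)
  i=5: ✗ (lhs fails at k=5 before rhs at j=6)
  i=6: ✓ (rhs at j=6)

6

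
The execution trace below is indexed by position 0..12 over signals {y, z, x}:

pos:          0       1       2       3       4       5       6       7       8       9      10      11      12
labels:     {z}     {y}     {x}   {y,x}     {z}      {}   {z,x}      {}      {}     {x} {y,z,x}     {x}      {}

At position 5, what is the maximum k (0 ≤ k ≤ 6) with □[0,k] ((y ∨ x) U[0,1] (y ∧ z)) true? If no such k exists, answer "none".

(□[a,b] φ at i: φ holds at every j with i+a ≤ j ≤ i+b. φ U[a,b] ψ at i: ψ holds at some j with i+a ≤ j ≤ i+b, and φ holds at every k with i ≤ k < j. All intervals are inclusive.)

((y ∨ x) U[0,1] (y ∧ z)) must hold from j=5 onward; find where it first fails.
  j=5: fails → no k works.

none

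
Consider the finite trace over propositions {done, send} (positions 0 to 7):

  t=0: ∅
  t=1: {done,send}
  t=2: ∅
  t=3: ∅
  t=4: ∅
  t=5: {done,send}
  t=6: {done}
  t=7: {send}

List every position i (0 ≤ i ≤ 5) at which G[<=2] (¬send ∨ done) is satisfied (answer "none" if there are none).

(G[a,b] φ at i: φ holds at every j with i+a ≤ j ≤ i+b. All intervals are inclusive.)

Evaluate at each i in [0,5]:
  i=0: ✓ (all of [0,2])
  i=1: ✓ (all of [1,3])
  i=2: ✓ (all of [2,4])
  i=3: ✓ (all of [3,5])
  i=4: ✓ (all of [4,6])
  i=5: ✗ (fails at j=7)

0, 1, 2, 3, 4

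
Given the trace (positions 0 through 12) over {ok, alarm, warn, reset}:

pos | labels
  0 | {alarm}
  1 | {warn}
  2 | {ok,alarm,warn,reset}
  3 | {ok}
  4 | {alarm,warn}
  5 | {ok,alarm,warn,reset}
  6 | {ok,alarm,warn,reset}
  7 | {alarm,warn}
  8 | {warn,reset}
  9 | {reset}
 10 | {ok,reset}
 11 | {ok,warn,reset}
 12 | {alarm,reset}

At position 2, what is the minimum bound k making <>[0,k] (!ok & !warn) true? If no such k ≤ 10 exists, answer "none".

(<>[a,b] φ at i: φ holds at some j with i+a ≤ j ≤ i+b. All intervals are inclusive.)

7

Scan j = 2,3,… for (!ok & !warn):
  j=2: fails
  j=3: fails
  j=4: fails
  j=5: fails
  j=6: fails
  j=7: fails
  j=8: fails
  j=9: holds
First hit at j=9, so smallest k = 9-2 = 7.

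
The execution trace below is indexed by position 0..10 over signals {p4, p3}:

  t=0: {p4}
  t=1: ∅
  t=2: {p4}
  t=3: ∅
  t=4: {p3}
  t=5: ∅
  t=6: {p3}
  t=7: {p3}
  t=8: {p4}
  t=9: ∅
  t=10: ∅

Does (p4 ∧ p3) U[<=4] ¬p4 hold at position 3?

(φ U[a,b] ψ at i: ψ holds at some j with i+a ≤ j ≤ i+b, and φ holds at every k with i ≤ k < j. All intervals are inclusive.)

Holds

Need some j in [3,7] with ¬p4, and (p4 ∧ p3) at every k in [3,j-1].
  j=3: ¬p4 holds; no prefix to check → satisfied.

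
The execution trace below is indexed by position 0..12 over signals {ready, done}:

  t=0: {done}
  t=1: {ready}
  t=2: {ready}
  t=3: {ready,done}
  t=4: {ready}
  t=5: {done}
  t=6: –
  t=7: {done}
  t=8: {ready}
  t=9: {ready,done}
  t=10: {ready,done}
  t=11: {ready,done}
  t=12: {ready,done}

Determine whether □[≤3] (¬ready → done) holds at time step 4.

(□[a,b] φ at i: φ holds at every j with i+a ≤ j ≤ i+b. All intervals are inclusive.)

Check (¬ready → done) at every j in [4,7]:
  j=4: antecedent false → ✓
  j=5: antecedent true; consequent true → ✓
  j=6: antecedent true; consequent false → ✗
  j=7: antecedent true; consequent true → ✓
Fails at j=6 → formula fails.

Does not hold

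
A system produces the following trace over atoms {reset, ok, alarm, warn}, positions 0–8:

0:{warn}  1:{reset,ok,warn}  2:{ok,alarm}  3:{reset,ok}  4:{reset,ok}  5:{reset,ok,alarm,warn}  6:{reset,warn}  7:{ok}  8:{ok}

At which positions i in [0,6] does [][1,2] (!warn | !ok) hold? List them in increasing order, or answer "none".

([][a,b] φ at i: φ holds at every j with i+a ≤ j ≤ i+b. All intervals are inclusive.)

1, 2, 5, 6

Evaluate at each i in [0,6]:
  i=0: ✗ (fails at j=1)
  i=1: ✓ (all of [2,3])
  i=2: ✓ (all of [3,4])
  i=3: ✗ (fails at j=5)
  i=4: ✗ (fails at j=5)
  i=5: ✓ (all of [6,7])
  i=6: ✓ (all of [7,8])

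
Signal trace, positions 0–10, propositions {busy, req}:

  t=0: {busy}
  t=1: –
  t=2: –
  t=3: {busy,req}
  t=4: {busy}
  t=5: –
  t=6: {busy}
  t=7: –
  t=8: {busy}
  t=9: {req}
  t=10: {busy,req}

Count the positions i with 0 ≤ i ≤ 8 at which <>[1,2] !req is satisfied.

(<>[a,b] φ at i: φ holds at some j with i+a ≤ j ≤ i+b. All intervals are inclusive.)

8

Evaluate at each i in [0,8]:
  i=0: ✓ (witness j=1)
  i=1: ✓ (witness j=2)
  i=2: ✓ (witness j=4)
  i=3: ✓ (witness j=4)
  i=4: ✓ (witness j=5)
  i=5: ✓ (witness j=6)
  i=6: ✓ (witness j=7)
  i=7: ✓ (witness j=8)
  i=8: ✗ (none in [9,10])
Positions where it holds: {0, 1, 2, 3, 4, 5, 6, 7} → 8.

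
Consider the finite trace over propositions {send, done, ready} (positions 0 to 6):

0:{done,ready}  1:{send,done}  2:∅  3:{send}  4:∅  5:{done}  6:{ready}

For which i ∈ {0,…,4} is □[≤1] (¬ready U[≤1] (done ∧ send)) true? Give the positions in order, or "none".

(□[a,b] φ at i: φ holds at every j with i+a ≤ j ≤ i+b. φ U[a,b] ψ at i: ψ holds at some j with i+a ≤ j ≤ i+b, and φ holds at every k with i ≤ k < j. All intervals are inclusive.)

none

Evaluate at each i in [0,4]:
  i=0: ✗ (fails at j=0)
  i=1: ✗ (fails at j=2)
  i=2: ✗ (fails at j=2)
  i=3: ✗ (fails at j=3)
  i=4: ✗ (fails at j=4)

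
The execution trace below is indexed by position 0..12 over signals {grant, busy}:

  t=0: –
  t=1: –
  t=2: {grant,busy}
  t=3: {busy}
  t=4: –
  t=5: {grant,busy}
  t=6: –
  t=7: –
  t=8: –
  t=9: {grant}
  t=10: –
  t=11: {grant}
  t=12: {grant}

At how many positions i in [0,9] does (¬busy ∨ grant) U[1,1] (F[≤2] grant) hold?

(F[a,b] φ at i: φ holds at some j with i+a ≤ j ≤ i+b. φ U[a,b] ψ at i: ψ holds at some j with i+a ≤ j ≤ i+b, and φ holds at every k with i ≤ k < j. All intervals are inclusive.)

8

Evaluate at each i in [0,9]:
  i=0: ✓ (rhs at j=1; lhs holds on [0,0])
  i=1: ✓ (rhs at j=2; lhs holds on [1,1])
  i=2: ✓ (rhs at j=3; lhs holds on [2,2])
  i=3: ✗ (lhs fails at k=3 before rhs at j=4)
  i=4: ✓ (rhs at j=5; lhs holds on [4,4])
  i=5: ✗ (no rhs in [6,6])
  i=6: ✓ (rhs at j=7; lhs holds on [6,6])
  i=7: ✓ (rhs at j=8; lhs holds on [7,7])
  i=8: ✓ (rhs at j=9; lhs holds on [8,8])
  i=9: ✓ (rhs at j=10; lhs holds on [9,9])
Positions where it holds: {0, 1, 2, 4, 6, 7, 8, 9} → 8.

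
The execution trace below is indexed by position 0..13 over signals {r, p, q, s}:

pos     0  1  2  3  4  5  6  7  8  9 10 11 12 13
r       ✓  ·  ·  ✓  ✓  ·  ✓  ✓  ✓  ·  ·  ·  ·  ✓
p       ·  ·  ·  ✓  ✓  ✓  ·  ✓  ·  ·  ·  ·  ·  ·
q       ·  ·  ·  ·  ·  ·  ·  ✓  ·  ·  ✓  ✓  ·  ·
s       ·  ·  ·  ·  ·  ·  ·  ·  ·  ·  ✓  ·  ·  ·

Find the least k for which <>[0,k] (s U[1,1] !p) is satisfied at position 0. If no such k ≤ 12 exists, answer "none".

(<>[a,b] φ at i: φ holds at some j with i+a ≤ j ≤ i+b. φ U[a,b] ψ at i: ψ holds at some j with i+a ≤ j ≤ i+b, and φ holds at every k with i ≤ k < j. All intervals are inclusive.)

Scan j = 0,1,… for (s U[1,1] !p):
  j=0: fails
  j=1: fails
  j=2: fails
  j=3: fails
  j=4: fails
  j=5: fails
  j=6: fails
  j=7: fails
  j=8: fails
  j=9: fails
  j=10: holds
First hit at j=10, so smallest k = 10-0 = 10.

10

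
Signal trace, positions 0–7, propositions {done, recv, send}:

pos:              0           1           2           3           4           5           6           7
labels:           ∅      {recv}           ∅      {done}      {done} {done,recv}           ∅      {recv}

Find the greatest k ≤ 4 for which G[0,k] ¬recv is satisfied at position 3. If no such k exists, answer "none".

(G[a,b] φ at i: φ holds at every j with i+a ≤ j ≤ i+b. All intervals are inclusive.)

¬recv must hold from j=3 onward; find where it first fails.
  j=3: holds
  j=4: holds
  j=5: fails
Holds on [3,4], so largest k = 1.

1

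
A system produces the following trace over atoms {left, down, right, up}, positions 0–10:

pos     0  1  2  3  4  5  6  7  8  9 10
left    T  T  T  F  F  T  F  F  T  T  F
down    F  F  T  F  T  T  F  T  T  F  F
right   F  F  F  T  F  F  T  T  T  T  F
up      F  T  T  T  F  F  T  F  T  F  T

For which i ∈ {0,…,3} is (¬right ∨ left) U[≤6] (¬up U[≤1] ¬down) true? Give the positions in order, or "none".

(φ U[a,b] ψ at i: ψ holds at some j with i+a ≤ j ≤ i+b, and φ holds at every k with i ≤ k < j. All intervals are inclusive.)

0, 1, 2, 3

Evaluate at each i in [0,3]:
  i=0: ✓ (rhs at j=0)
  i=1: ✓ (rhs at j=1)
  i=2: ✓ (rhs at j=3; lhs holds on [2,2])
  i=3: ✓ (rhs at j=3)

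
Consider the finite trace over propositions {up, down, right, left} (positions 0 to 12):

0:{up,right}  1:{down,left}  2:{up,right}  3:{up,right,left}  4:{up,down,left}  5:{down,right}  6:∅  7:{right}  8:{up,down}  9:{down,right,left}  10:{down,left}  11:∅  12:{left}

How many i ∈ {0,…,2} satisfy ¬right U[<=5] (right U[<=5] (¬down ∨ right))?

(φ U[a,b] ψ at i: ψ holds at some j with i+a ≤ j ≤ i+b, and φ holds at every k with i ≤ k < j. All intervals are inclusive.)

Evaluate at each i in [0,2]:
  i=0: ✓ (rhs at j=0)
  i=1: ✓ (rhs at j=2; lhs holds on [1,1])
  i=2: ✓ (rhs at j=2)
Positions where it holds: {0, 1, 2} → 3.

3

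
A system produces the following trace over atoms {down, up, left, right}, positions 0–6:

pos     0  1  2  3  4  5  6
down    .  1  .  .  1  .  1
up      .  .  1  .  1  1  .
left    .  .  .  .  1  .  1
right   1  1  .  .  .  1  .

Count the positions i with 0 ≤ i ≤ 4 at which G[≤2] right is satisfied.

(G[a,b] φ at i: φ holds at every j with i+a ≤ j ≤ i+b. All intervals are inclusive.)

0

Evaluate at each i in [0,4]:
  i=0: ✗ (fails at j=2)
  i=1: ✗ (fails at j=2)
  i=2: ✗ (fails at j=2)
  i=3: ✗ (fails at j=3)
  i=4: ✗ (fails at j=4)
Positions where it holds: {} → 0.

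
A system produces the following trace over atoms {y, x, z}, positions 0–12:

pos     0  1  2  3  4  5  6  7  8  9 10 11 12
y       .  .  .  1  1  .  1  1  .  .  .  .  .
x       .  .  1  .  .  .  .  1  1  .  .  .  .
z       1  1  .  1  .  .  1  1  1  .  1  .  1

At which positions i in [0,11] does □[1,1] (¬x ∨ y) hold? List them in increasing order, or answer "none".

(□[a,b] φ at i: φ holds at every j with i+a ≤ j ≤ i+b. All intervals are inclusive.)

0, 2, 3, 4, 5, 6, 8, 9, 10, 11

Evaluate at each i in [0,11]:
  i=0: ✓ (all of [1,1])
  i=1: ✗ (fails at j=2)
  i=2: ✓ (all of [3,3])
  i=3: ✓ (all of [4,4])
  i=4: ✓ (all of [5,5])
  i=5: ✓ (all of [6,6])
  i=6: ✓ (all of [7,7])
  i=7: ✗ (fails at j=8)
  i=8: ✓ (all of [9,9])
  i=9: ✓ (all of [10,10])
  i=10: ✓ (all of [11,11])
  i=11: ✓ (all of [12,12])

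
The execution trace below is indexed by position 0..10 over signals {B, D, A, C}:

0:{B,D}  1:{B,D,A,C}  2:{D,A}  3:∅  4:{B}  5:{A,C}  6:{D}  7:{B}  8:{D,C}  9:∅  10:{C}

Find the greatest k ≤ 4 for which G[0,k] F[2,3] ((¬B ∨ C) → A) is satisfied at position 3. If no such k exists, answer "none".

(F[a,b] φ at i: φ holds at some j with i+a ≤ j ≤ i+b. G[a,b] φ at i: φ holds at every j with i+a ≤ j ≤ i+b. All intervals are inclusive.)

F[2,3] ((¬B ∨ C) → A) must hold from j=3 onward; find where it first fails.
  j=3: holds
  j=4: holds
  j=5: holds
  j=6: fails
Holds on [3,5], so largest k = 2.

2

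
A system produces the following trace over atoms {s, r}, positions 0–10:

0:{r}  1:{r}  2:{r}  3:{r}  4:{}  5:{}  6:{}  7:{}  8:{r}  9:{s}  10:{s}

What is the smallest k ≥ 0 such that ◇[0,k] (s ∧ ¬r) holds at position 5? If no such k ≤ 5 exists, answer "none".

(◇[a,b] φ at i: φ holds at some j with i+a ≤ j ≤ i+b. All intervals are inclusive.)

4

Scan j = 5,6,… for (s ∧ ¬r):
  j=5: fails
  j=6: fails
  j=7: fails
  j=8: fails
  j=9: holds
First hit at j=9, so smallest k = 9-5 = 4.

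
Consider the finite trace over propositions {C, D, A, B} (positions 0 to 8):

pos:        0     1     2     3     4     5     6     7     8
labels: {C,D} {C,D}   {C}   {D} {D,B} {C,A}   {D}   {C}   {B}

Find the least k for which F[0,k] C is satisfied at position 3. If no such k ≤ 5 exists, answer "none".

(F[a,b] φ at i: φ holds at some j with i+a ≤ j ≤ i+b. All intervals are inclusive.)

Scan j = 3,4,… for C:
  j=3: fails
  j=4: fails
  j=5: holds
First hit at j=5, so smallest k = 5-3 = 2.

2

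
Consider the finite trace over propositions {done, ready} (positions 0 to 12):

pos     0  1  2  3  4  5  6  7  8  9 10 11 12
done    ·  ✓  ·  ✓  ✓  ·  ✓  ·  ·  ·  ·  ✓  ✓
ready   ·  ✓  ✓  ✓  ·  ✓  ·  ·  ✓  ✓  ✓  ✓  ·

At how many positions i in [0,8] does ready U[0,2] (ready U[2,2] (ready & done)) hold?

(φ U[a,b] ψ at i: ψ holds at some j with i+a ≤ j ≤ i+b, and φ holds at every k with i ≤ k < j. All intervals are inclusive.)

Evaluate at each i in [0,8]:
  i=0: ✗ (lhs fails at k=0 before rhs at j=1)
  i=1: ✓ (rhs at j=1)
  i=2: ✗ (no rhs in [2,4])
  i=3: ✗ (no rhs in [3,5])
  i=4: ✗ (no rhs in [4,6])
  i=5: ✗ (no rhs in [5,7])
  i=6: ✗ (no rhs in [6,8])
  i=7: ✗ (lhs fails at k=7 before rhs at j=9)
  i=8: ✓ (rhs at j=9; lhs holds on [8,8])
Positions where it holds: {1, 8} → 2.

2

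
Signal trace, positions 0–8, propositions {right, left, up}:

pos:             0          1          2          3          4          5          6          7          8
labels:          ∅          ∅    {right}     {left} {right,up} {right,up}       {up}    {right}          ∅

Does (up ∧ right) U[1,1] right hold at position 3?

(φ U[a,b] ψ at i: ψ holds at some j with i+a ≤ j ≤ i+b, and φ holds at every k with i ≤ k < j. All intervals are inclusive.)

Need some j in [4,4] with right, and (up ∧ right) at every k in [3,j-1].
  j=4: right holds, but (up ∧ right) fails at k=3 → not this j.
No j in the window works → until fails.

False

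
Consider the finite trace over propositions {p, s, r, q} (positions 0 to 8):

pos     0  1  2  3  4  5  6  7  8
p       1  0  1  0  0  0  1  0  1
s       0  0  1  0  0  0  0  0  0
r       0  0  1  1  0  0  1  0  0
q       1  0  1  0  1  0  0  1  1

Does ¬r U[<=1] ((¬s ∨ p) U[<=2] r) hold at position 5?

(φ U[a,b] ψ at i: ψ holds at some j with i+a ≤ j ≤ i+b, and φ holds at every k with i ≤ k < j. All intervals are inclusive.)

Need some j in [5,6] with ((¬s ∨ p) U[<=2] r), and ¬r at every k in [5,j-1].
  j=5: ((¬s ∨ p) U[<=2] r) holds; no prefix to check → satisfied.

True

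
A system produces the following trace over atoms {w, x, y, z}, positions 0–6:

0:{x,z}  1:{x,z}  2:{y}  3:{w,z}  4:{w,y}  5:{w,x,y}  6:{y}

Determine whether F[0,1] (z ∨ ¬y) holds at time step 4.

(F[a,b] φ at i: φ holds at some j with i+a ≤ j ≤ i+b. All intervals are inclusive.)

False

Check (z ∨ ¬y) at each j in [4,5]:
  j=4: false
  j=5: false
No position in the window satisfies it → formula fails.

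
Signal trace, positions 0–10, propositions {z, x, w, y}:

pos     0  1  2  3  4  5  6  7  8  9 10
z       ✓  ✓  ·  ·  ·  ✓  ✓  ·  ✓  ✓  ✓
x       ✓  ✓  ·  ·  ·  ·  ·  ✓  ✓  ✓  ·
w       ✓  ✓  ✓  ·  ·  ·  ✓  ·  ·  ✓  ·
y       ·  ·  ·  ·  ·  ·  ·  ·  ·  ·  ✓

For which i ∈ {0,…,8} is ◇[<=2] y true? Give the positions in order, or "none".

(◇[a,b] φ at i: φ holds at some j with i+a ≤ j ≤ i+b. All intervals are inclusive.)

Evaluate at each i in [0,8]:
  i=0: ✗ (none in [0,2])
  i=1: ✗ (none in [1,3])
  i=2: ✗ (none in [2,4])
  i=3: ✗ (none in [3,5])
  i=4: ✗ (none in [4,6])
  i=5: ✗ (none in [5,7])
  i=6: ✗ (none in [6,8])
  i=7: ✗ (none in [7,9])
  i=8: ✓ (witness j=10)

8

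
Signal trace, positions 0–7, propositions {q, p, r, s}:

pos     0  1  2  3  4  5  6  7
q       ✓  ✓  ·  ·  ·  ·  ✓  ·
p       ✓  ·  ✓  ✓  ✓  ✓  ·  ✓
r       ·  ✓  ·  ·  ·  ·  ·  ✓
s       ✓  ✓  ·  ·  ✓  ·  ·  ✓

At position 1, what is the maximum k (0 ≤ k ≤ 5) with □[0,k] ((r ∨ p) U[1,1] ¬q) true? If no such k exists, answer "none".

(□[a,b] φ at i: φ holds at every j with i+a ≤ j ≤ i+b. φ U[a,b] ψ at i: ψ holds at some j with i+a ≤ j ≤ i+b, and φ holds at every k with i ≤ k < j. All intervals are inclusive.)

3

((r ∨ p) U[1,1] ¬q) must hold from j=1 onward; find where it first fails.
  j=1: holds
  j=2: holds
  j=3: holds
  j=4: holds
  j=5: fails
Holds on [1,4], so largest k = 3.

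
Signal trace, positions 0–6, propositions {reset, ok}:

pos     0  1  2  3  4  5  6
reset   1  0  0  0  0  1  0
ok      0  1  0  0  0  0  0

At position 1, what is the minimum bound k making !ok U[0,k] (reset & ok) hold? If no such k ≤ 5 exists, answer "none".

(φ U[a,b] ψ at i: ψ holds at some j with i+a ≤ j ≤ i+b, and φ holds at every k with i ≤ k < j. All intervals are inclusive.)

none

Need earliest j ≥ 1 with (reset & ok), and !ok at every k in [1,j-1].
  j=1: rhs fails.
  j=2: rhs fails.
  j=3: rhs fails.
  j=4: rhs fails.
  j=5: rhs fails.
  j=6: rhs fails.
No witness within the range → none.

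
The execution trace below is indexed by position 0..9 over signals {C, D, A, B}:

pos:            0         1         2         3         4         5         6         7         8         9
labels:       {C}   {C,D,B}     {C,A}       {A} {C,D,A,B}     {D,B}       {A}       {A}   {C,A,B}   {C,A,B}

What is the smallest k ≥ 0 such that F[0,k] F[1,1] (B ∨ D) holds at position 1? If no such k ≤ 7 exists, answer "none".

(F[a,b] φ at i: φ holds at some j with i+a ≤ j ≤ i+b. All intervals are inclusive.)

2

Scan j = 1,2,… for F[1,1] (B ∨ D):
  j=1: fails
  j=2: fails
  j=3: holds
First hit at j=3, so smallest k = 3-1 = 2.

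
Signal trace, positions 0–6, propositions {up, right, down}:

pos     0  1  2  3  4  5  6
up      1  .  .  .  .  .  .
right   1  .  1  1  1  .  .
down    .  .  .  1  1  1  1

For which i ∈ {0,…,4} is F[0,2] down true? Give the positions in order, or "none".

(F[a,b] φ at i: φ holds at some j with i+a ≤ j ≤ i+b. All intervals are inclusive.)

1, 2, 3, 4

Evaluate at each i in [0,4]:
  i=0: ✗ (none in [0,2])
  i=1: ✓ (witness j=3)
  i=2: ✓ (witness j=3)
  i=3: ✓ (witness j=3)
  i=4: ✓ (witness j=4)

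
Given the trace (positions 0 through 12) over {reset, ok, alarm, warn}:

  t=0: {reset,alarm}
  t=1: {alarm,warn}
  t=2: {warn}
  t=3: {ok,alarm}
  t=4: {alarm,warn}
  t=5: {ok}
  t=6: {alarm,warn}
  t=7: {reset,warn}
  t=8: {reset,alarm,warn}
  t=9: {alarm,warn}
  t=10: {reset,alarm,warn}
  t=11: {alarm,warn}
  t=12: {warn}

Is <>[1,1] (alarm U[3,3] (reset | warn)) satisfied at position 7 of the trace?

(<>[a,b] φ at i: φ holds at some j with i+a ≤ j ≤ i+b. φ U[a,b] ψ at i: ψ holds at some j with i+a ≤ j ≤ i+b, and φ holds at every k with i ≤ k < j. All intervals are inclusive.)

Check (alarm U[3,3] (reset | warn)) at each j in [8,8]:
  j=8: holds
Found at j=8 → formula holds.

True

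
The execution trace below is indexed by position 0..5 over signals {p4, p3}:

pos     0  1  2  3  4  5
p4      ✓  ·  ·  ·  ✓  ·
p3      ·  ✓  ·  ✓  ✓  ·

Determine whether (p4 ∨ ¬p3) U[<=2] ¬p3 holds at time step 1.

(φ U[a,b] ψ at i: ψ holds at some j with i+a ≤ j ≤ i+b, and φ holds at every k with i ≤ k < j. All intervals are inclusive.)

Need some j in [1,3] with ¬p3, and (p4 ∨ ¬p3) at every k in [1,j-1].
  j=1: ¬p3 false.
  j=2: ¬p3 holds, but (p4 ∨ ¬p3) fails at k=1 → not this j.
  j=3: ¬p3 false.
No j in the window works → until fails.

False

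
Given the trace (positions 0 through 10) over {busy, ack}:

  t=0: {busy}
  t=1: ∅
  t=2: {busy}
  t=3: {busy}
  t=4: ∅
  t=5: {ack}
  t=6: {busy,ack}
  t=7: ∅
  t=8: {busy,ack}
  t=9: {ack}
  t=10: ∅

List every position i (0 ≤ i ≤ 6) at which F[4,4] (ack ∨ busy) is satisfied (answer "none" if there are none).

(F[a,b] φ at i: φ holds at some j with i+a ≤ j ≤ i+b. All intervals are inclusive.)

1, 2, 4, 5

Evaluate at each i in [0,6]:
  i=0: ✗ (none in [4,4])
  i=1: ✓ (witness j=5)
  i=2: ✓ (witness j=6)
  i=3: ✗ (none in [7,7])
  i=4: ✓ (witness j=8)
  i=5: ✓ (witness j=9)
  i=6: ✗ (none in [10,10])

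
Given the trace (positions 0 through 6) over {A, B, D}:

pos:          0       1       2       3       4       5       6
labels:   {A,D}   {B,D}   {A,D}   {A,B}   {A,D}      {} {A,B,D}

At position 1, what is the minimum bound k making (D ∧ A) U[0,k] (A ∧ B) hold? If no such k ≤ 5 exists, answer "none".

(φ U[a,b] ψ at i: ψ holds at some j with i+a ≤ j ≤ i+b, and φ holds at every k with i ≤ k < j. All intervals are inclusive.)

Need earliest j ≥ 1 with (A ∧ B), and (D ∧ A) at every k in [1,j-1].
  j=1: rhs fails.
  j=2: rhs fails.
  j=3: rhs holds but lhs fails at k=1.
  j=4: rhs fails.
  j=5: rhs fails.
  j=6: rhs holds but lhs fails at k=1.
No witness within the range → none.

none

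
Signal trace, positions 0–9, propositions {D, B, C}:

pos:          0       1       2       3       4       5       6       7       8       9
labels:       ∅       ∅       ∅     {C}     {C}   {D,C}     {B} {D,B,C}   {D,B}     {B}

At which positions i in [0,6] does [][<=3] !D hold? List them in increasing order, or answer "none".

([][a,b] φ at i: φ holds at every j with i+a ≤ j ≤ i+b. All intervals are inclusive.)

0, 1

Evaluate at each i in [0,6]:
  i=0: ✓ (all of [0,3])
  i=1: ✓ (all of [1,4])
  i=2: ✗ (fails at j=5)
  i=3: ✗ (fails at j=5)
  i=4: ✗ (fails at j=5)
  i=5: ✗ (fails at j=5)
  i=6: ✗ (fails at j=7)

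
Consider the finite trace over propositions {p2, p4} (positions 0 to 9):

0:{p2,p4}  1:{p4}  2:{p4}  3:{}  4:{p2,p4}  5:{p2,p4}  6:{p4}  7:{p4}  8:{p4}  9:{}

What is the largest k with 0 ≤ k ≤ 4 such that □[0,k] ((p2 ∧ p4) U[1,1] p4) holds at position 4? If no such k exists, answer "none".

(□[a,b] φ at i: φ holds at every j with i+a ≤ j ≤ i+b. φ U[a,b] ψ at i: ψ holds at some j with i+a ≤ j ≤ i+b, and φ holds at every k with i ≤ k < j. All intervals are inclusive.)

((p2 ∧ p4) U[1,1] p4) must hold from j=4 onward; find where it first fails.
  j=4: holds
  j=5: holds
  j=6: fails
Holds on [4,5], so largest k = 1.

1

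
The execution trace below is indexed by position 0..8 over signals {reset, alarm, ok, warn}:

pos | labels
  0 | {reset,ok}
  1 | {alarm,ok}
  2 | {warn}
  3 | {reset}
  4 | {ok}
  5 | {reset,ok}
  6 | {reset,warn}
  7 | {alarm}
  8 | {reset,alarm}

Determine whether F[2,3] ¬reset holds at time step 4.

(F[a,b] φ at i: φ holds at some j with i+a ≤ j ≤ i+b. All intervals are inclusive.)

True

Check ¬reset at each j in [6,7]:
  j=6: false
  j=7: true
Found at j=7 → formula holds.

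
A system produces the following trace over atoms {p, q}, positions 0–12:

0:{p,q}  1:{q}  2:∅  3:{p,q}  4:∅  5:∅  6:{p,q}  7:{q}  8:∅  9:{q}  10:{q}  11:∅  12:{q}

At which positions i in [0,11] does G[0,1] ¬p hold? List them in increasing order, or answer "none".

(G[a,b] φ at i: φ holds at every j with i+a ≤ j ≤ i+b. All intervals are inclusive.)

1, 4, 7, 8, 9, 10, 11

Evaluate at each i in [0,11]:
  i=0: ✗ (fails at j=0)
  i=1: ✓ (all of [1,2])
  i=2: ✗ (fails at j=3)
  i=3: ✗ (fails at j=3)
  i=4: ✓ (all of [4,5])
  i=5: ✗ (fails at j=6)
  i=6: ✗ (fails at j=6)
  i=7: ✓ (all of [7,8])
  i=8: ✓ (all of [8,9])
  i=9: ✓ (all of [9,10])
  i=10: ✓ (all of [10,11])
  i=11: ✓ (all of [11,12])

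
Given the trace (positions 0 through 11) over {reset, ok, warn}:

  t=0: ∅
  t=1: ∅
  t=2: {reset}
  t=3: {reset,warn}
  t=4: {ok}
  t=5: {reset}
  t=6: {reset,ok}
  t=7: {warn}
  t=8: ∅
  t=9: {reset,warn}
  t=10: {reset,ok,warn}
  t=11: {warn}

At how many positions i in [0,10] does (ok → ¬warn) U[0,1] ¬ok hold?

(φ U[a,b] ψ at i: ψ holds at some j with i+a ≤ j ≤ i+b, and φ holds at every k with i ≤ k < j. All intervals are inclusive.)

10

Evaluate at each i in [0,10]:
  i=0: ✓ (rhs at j=0)
  i=1: ✓ (rhs at j=1)
  i=2: ✓ (rhs at j=2)
  i=3: ✓ (rhs at j=3)
  i=4: ✓ (rhs at j=5; lhs holds on [4,4])
  i=5: ✓ (rhs at j=5)
  i=6: ✓ (rhs at j=7; lhs holds on [6,6])
  i=7: ✓ (rhs at j=7)
  i=8: ✓ (rhs at j=8)
  i=9: ✓ (rhs at j=9)
  i=10: ✗ (lhs fails at k=10 before rhs at j=11)
Positions where it holds: {0, 1, 2, 3, 4, 5, 6, 7, 8, 9} → 10.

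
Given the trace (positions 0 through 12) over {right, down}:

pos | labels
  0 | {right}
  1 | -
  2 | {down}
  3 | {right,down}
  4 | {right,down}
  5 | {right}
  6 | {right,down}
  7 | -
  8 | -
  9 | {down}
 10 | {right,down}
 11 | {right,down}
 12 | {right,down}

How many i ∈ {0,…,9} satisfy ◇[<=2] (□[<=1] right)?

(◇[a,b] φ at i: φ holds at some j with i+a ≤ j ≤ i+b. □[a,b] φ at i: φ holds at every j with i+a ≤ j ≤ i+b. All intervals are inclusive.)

7

Evaluate at each i in [0,9]:
  i=0: ✗ (none in [0,2])
  i=1: ✓ (witness j=3)
  i=2: ✓ (witness j=3)
  i=3: ✓ (witness j=3)
  i=4: ✓ (witness j=4)
  i=5: ✓ (witness j=5)
  i=6: ✗ (none in [6,8])
  i=7: ✗ (none in [7,9])
  i=8: ✓ (witness j=10)
  i=9: ✓ (witness j=10)
Positions where it holds: {1, 2, 3, 4, 5, 8, 9} → 7.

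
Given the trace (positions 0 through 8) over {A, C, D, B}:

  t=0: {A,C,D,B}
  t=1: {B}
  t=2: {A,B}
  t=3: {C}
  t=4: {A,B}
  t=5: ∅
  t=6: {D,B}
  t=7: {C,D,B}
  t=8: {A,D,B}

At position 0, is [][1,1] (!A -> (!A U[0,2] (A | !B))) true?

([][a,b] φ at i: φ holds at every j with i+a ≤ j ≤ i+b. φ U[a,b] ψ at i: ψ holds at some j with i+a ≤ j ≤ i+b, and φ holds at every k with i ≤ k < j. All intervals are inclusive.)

Check (!A -> (!A U[0,2] (A | !B))) at every j in [1,1]:
  j=1: antecedent true; consequent holds → ✓
All positions satisfy it → formula holds.

Yes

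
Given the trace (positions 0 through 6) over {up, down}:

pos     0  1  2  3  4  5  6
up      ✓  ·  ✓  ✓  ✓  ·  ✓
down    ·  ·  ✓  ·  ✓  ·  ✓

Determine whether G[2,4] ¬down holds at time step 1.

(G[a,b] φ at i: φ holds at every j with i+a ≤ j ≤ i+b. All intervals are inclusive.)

No

Check ¬down at every j in [3,5]:
  j=3: true
  j=4: false
  j=5: true
Fails at j=4 → formula fails.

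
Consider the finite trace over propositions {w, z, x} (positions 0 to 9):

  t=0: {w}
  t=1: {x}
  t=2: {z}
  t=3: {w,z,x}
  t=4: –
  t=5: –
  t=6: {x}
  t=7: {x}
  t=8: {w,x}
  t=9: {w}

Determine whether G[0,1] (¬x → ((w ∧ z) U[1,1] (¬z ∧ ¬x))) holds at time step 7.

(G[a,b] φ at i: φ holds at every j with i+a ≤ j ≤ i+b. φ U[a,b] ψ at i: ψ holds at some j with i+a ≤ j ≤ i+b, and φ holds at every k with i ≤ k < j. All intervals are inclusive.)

Check (¬x → ((w ∧ z) U[1,1] (¬z ∧ ¬x))) at every j in [7,8]:
  j=7: antecedent false → ✓
  j=8: antecedent false → ✓
All positions satisfy it → formula holds.

Holds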